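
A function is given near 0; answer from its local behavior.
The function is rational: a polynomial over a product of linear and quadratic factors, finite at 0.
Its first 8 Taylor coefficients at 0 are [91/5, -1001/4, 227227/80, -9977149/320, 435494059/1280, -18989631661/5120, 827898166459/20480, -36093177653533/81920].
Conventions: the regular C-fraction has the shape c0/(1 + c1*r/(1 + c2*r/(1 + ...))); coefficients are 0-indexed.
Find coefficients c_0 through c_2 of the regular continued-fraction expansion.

The regular C-fraction coefficients are [91/5, 55/4, -12/5].

Taylor coefficients (read off): a_0 = 91/5, a_1 = -1001/4, a_2 = 227227/80.
c0 = a_0 = 91/5. Peel one level at a time: if S = 1 + c*r/S' with S'(0) = 1, then c is the r-coefficient of S and S' = c*r/(S - 1).
S_1 = c0/f = 1 + (55/4)*r + (33)*r^2 + ...; c1 = 55/4.
S_2 = c1*r/(S_1 - 1) = 1 + (-12/5)*r + ...; c2 = -12/5.


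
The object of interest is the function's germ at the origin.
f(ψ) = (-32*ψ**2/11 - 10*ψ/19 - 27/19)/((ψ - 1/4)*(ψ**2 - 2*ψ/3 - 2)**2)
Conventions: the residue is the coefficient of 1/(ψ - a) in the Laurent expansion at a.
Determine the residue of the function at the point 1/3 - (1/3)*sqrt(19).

The residue is 417600/2132009 - (29023299/769655249)*sqrt(19).

The factor ψ**2 - 2*ψ/3 - 2 splits as (ψ - a)(ψ - a') with a = 1/3 - (1/3)*sqrt(19), a' = 1/3 + (1/3)*sqrt(19). At the order-2 pole a set g(ψ) = (ψ - a)^2*f(ψ) = [(-32*ψ**2/11 - 10*ψ/19 - 27/19)/(ψ - 1/4)] / (ψ - a')^2.
Order-2 pole: residue = g'(a); g'(1/3 - (1/3)*sqrt(19)) = 417600/2132009 - (29023299/769655249)*sqrt(19), so the residue is 417600/2132009 - (29023299/769655249)*sqrt(19).


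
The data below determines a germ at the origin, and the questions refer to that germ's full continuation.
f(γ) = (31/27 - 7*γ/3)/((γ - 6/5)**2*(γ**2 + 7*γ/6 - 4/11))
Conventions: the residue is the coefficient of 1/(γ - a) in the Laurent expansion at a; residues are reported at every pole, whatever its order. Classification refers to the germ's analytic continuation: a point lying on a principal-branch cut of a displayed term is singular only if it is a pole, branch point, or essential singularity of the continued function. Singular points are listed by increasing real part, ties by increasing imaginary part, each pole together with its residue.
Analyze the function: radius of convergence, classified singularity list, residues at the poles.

Radius of convergence at 0: -7/12 + (1/132)*sqrt(12265).
At -7/12 - (1/132)*sqrt(12265): a pole of order 1; residue -1389575/150258564 - (114328115/33507659772)*sqrt(12265).
At -7/12 + (1/132)*sqrt(12265): a pole of order 1; residue -1389575/150258564 + (114328115/33507659772)*sqrt(12265).
At 6/5: a pole of order 2; residue 1389575/75129282.

Denominator factor (γ**2 + 7*γ/6 - 4/11): discriminant 1115/396, real irrational roots -7/12 + (1/132)*sqrt(12265) and -7/12 - (1/132)*sqrt(12265); poles of order 1, moduli -7/12 + (1/132)*sqrt(12265) and 7/12 + (1/132)*sqrt(12265).
Denominator factor (γ - 6/5)^2: pole of order 2 at 6/5, modulus 6/5.
The radius of convergence is the smallest modulus among the singular points: -7/12 + (1/132)*sqrt(12265).
The factor γ**2 + 7*γ/6 - 4/11 splits as (γ - a)(γ - a') with a = -7/12 - (1/132)*sqrt(12265), a' = -7/12 + (1/132)*sqrt(12265). At the order-1 pole a set g(γ) = (γ - a)*f(γ) = [(31/27 - 7*γ/3)/(γ - 6/5)**2] / (γ - a').
Simple pole: residue = g(a) at a = -7/12 - (1/132)*sqrt(12265), which is -1389575/150258564 - (114328115/33507659772)*sqrt(12265).
The factor γ**2 + 7*γ/6 - 4/11 splits as (γ - a)(γ - a') with a = -7/12 + (1/132)*sqrt(12265), a' = -7/12 - (1/132)*sqrt(12265). At the order-1 pole a set g(γ) = (γ - a)*f(γ) = [(31/27 - 7*γ/3)/(γ - 6/5)**2] / (γ - a').
Simple pole: residue = g(a) at a = -7/12 + (1/132)*sqrt(12265), which is -1389575/150258564 + (114328115/33507659772)*sqrt(12265).
At the order-2 pole 6/5 set g(γ) = (γ - (6/5))^2*f(γ) = (31/27 - 7*γ/3)/(γ**2 + 7*γ/6 - 4/11).
Order-2 pole: residue = g'(a); g'(6/5) = 1389575/75129282, so the residue is 1389575/75129282.
List the singular points by increasing real part (a conjugate pair: the negative imaginary part first).


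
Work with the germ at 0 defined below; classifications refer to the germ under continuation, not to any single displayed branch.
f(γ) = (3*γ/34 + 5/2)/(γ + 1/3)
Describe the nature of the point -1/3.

The point is a pole of order 1.

The denominator factor γ + 1/3 vanishes at -1/3 and appears to the power 1; the numerator there equals 42/17, nonzero, and no other factor vanishes.
Hence a pole whose order is the multiplicity, 1.


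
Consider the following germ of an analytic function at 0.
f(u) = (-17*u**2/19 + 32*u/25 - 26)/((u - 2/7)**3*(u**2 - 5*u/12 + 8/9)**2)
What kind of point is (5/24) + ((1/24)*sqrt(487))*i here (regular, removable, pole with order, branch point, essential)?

The point is a pole of order 2.

The denominator factor u**2 - 5*u/12 + 8/9 vanishes at (5/24) + ((1/24)*sqrt(487))*i and appears to the power 2; the numerator there equals (-228143/9120) + ((5171/136800)*sqrt(487))*i, nonzero, and no other factor vanishes.
Hence a pole whose order is the multiplicity, 2.


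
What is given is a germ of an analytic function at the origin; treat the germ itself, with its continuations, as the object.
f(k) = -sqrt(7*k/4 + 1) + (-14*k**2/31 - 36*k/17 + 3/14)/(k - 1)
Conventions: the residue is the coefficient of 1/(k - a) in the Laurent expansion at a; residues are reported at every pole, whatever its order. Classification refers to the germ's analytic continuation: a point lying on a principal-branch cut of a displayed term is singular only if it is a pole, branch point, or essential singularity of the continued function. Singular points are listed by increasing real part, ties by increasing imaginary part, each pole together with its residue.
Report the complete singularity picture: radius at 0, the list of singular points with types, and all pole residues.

Denominator factor (k - 1): pole of order 1 at 1, modulus 1.
Branch term (-1)*sqrt(1 - k/(-4/7)): its argument vanishes at k = -4/7, a square-root branch point, modulus 4/7.
The radius of convergence is the smallest modulus among the singular points: 4/7.
The branch term is analytic at 1 and contributes nothing to the residue; only the rational part matters.
At the order-1 pole 1 set g(k) = (k - (1))*(rational part) = -14*k**2/31 - 36*k/17 + 3/14.
Simple pole: residue = g(a) at a = 1, which is -17375/7378.
List the singular points by increasing real part (a conjugate pair: the negative imaginary part first).

Radius of convergence at 0: 4/7.
At -4/7: an algebraic (square-root) branch point.
At 1: a pole of order 1; residue -17375/7378.


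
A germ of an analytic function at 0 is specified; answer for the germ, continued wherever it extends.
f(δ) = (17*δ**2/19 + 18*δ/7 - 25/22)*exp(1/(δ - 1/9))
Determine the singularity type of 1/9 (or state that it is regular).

The exponent 1/(δ - (1/9)) has a pole at 1/9, so exp(1/(δ - (1/9))) takes every nonzero value near it: an essential singularity (not a pole of any order).

The point is an essential singularity.


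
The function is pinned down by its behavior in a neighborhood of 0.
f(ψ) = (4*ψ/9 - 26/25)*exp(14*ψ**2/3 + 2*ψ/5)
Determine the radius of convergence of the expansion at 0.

The radius of convergence is infinite.

The factor exp(14*ψ**2/3 + 2*ψ/5) is entire and contributes no finite singular point.
The polynomial part has no poles.
No finite singular points: the Taylor series at 0 converges everywhere.


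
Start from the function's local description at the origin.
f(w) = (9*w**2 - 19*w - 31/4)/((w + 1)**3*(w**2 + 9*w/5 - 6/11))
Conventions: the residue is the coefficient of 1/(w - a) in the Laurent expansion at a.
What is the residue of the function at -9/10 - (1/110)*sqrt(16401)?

The factor w**2 + 9*w/5 - 6/11 splits as (w - a)(w - a') with a = -9/10 - (1/110)*sqrt(16401), a' = -9/10 + (1/110)*sqrt(16401). At the order-1 pole a set g(w) = (w - a)*f(w) = [(9*w**2 - 19*w - 31/4)/(w + 1)**3] / (w - a').
Simple pole: residue = g(a) at a = -9/10 - (1/110)*sqrt(16401), which is 36139345/3241792 + (518149445/4833511872)*sqrt(16401).

The residue is 36139345/3241792 + (518149445/4833511872)*sqrt(16401).


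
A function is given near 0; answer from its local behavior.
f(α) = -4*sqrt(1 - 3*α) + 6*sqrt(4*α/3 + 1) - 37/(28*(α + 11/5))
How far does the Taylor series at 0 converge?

Denominator factor (α + 11/5): pole of order 1 at -11/5, modulus 11/5.
Branch term (-4)*sqrt(1 - α/(1/3)): its argument vanishes at α = 1/3, a square-root branch point, modulus 1/3.
Branch term (6)*sqrt(1 - α/(-3/4)): its argument vanishes at α = -3/4, a square-root branch point, modulus 3/4.
The radius of convergence is the smallest modulus among the singular points: 1/3.

The radius of convergence is 1/3.


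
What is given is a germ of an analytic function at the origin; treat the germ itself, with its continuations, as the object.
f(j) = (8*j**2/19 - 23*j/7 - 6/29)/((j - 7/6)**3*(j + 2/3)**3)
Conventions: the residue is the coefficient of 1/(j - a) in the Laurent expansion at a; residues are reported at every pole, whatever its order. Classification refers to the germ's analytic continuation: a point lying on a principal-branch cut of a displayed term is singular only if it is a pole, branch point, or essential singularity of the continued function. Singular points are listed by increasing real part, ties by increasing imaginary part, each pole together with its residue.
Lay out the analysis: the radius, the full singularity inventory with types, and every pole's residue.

Radius of convergence at 0: 2/3.
At -2/3: a pole of order 3; residue 201536208/621173707.
At 7/6: a pole of order 3; residue -201536208/621173707.

Denominator factor (j + 2/3)^3: pole of order 3 at -2/3, modulus 2/3.
Denominator factor (j - 7/6)^3: pole of order 3 at 7/6, modulus 7/6.
The radius of convergence is the smallest modulus among the singular points: 2/3.
At the order-3 pole -2/3 set g(j) = (j - (-2/3))^3*f(j) = (8*j**2/19 - 23*j/7 - 6/29)/(j - 7/6)**3.
Order-3 pole: residue = g''(a)/2; g''(-2/3) = 403072416/621173707, so the residue is 201536208/621173707.
At the order-3 pole 7/6 set g(j) = (j - (7/6))^3*f(j) = (8*j**2/19 - 23*j/7 - 6/29)/(j + 2/3)**3.
Order-3 pole: residue = g''(a)/2; g''(7/6) = -403072416/621173707, so the residue is -201536208/621173707.
List the singular points by increasing real part (a conjugate pair: the negative imaginary part first).


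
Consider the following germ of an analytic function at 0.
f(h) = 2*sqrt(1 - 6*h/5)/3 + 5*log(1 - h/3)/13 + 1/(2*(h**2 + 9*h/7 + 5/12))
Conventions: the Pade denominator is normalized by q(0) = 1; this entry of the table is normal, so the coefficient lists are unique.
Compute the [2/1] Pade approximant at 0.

Taylor coefficients needed (expand at 0): a_0 = 28/15, a_1 = -28877/6825, a_2 = 12045881/1433250, a_3 = -3964002626/225736875.
Write the denominator as Q(h) = 1 + q1*h. Requiring Q*f - P = O(h^4) with deg P <= 2 kills the coefficients of h^3..h^3 in Q*f:
  h^3: a_3 + q1*a_2 = 0, i.e. -3964002626/225736875 + (12045881/1433250)*q1 = 0.
Solving this linear system: q1 = 7928005252/3794452515.
The numerator is Q*f truncated at degree 2: P0 = a_0 = 28/15; P1 = a_1 + q1*a_0 = -48969247801/147983648085; P2 = a_2 + q1*a_1 = -128938675003/295967296170.

The Pade approximant has numerator coefficients [28/15, -48969247801/147983648085, -128938675003/295967296170]; denominator coefficients [1, 7928005252/3794452515].


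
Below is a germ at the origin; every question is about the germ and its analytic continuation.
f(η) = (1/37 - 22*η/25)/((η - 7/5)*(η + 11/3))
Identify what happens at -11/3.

The denominator factor η + 11/3 vanishes at -11/3 and appears to the power 1; the numerator there equals 9029/2775, nonzero, and no other factor vanishes.
Hence a pole whose order is the multiplicity, 1.

The point is a pole of order 1.


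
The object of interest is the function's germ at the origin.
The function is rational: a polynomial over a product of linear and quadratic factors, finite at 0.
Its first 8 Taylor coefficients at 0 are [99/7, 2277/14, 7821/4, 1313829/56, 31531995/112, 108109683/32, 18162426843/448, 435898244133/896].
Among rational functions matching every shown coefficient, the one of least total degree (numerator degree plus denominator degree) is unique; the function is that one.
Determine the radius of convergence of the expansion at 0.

No rational of total degree below 2 reproduces all 8 coefficients; solving the [0/2] Pade equations on them gives f(γ) = -33/(14*(γ - 1/12)*(γ + 2)), whose expansion matches every shown term.
Denominator factor (γ + 2): pole of order 1 at -2, modulus 2.
Denominator factor (γ - 1/12): pole of order 1 at 1/12, modulus 1/12.
The radius of convergence is the smallest modulus among the singular points: 1/12.

The radius of convergence is 1/12.


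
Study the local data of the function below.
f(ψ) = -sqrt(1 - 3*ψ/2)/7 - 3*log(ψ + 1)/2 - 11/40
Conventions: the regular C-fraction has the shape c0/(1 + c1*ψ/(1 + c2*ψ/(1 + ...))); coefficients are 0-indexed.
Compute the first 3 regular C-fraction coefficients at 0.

The regular C-fraction coefficients are [-117/280, -10/3, 1217/312].

Taylor coefficients (expand at 0): a_0 = -117/280, a_1 = -39/28, a_2 = 177/224.
c0 = a_0 = -117/280. Peel one level at a time: if S = 1 + c*ψ/S' with S'(0) = 1, then c is the ψ-coefficient of S and S' = c*ψ/(S - 1).
S_1 = c0/f = 1 + (-10/3)*ψ + (6085/468)*ψ^2 + ...; c1 = -10/3.
S_2 = c1*ψ/(S_1 - 1) = 1 + (1217/312)*ψ + ...; c2 = 1217/312.


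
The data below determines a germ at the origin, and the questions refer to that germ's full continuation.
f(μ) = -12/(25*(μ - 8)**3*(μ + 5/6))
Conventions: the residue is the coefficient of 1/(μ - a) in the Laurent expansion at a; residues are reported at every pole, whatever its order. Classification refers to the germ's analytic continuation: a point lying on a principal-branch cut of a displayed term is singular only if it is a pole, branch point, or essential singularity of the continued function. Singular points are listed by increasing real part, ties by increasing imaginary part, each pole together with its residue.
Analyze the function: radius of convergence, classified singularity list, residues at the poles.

Denominator factor (μ + 5/6): pole of order 1 at -5/6, modulus 5/6.
Denominator factor (μ - 8)^3: pole of order 3 at 8, modulus 8.
The radius of convergence is the smallest modulus among the singular points: 5/6.
At the order-1 pole -5/6 set g(μ) = (μ - (-5/6))*f(μ) = -12/(25*(μ - 8)**3).
Simple pole: residue = g(a) at a = -5/6, which is 2592/3721925.
At the order-3 pole 8 set g(μ) = (μ - (8))^3*f(μ) = -12/(25*(μ + 5/6)).
Order-3 pole: residue = g''(a)/2; g''(8) = -5184/3721925, so the residue is -2592/3721925.
List the singular points by increasing real part (a conjugate pair: the negative imaginary part first).

Radius of convergence at 0: 5/6.
At -5/6: a pole of order 1; residue 2592/3721925.
At 8: a pole of order 3; residue -2592/3721925.


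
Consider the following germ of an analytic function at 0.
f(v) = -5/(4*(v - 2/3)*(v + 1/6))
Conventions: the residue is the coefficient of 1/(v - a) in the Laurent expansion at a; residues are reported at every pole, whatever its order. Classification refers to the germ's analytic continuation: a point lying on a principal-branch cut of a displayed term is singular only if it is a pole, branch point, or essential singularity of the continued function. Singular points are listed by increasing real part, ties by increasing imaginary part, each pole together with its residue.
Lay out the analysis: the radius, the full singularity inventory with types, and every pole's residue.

Denominator factor (v - 2/3): pole of order 1 at 2/3, modulus 2/3.
Denominator factor (v + 1/6): pole of order 1 at -1/6, modulus 1/6.
The radius of convergence is the smallest modulus among the singular points: 1/6.
At the order-1 pole -1/6 set g(v) = (v - (-1/6))*f(v) = -5/(4*(v - 2/3)).
Simple pole: residue = g(a) at a = -1/6, which is 3/2.
At the order-1 pole 2/3 set g(v) = (v - (2/3))*f(v) = -5/(4*(v + 1/6)).
Simple pole: residue = g(a) at a = 2/3, which is -3/2.
List the singular points by increasing real part (a conjugate pair: the negative imaginary part first).

Radius of convergence at 0: 1/6.
At -1/6: a pole of order 1; residue 3/2.
At 2/3: a pole of order 1; residue -3/2.


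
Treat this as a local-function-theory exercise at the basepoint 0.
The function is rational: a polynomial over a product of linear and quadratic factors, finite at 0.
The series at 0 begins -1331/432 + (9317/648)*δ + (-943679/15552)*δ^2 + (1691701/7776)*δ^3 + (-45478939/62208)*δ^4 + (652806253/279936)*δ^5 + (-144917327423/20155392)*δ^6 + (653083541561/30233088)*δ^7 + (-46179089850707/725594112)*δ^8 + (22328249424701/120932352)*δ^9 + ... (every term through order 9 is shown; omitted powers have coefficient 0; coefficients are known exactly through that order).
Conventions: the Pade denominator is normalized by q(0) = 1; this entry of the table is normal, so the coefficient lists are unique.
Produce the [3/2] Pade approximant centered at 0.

The Pade approximant has numerator coefficients [-1331/432, -156867667/40930920, -94946885/24558552, -1419518155/147351312]; denominator coefficients [1, 1120024/189495, 6930253/757980].

Taylor coefficients needed (read off): a_0 = -1331/432, a_1 = 9317/648, a_2 = -943679/15552, a_3 = 1691701/7776, a_4 = -45478939/62208, a_5 = 652806253/279936.
Write the denominator as Q(δ) = 1 + q1*δ + q2*δ^2. Requiring Q*f - P = O(δ^6) with deg P <= 3 kills the coefficients of δ^4..δ^5 in Q*f:
  δ^4: a_4 + q1*a_3 + q2*a_2 = 0, i.e. -45478939/62208 + (1691701/7776)*q1 + (-943679/15552)*q2 = 0.
  δ^5: a_5 + q1*a_4 + q2*a_3 = 0, i.e. 652806253/279936 + (-45478939/62208)*q1 + (1691701/7776)*q2 = 0.
Solving this linear system: q1 = 1120024/189495, q2 = 6930253/757980.
The numerator is Q*f truncated at degree 3: P0 = a_0 = -1331/432; P1 = a_1 + q1*a_0 = -156867667/40930920; P2 = a_2 + q1*a_1 + q2*a_0 = -94946885/24558552; P3 = a_3 + q1*a_2 + q2*a_1 = -1419518155/147351312.


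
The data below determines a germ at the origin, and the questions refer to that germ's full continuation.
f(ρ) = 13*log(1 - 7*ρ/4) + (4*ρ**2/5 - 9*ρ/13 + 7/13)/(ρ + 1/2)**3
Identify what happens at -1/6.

The point is a regular point.

Denominator factors: ρ + 1/2 = 1/3 at ρ = -1/6 — none vanishes.
Branch term log(1 - ρ/(4/7)): argument at -1/6 is 31/24, nonzero, so -1/6 is not its branch point (a point on a principal cut is still regular for the continued germ).
So the germ continues analytically to -1/6.


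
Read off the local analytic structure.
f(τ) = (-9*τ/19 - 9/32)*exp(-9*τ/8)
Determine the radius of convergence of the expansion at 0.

The radius of convergence is infinite.

The factor exp(-9*τ/8) is entire and contributes no finite singular point.
The polynomial part has no poles.
No finite singular points: the Taylor series at 0 converges everywhere.


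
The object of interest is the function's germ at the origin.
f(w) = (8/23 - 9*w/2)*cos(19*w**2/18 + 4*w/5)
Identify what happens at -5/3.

The point is a regular point.

There is no denominator, hence no pole anywhere.
The factor cos(19*w**2/18 + 4*w/5) is entire.
So the germ continues analytically to -5/3.


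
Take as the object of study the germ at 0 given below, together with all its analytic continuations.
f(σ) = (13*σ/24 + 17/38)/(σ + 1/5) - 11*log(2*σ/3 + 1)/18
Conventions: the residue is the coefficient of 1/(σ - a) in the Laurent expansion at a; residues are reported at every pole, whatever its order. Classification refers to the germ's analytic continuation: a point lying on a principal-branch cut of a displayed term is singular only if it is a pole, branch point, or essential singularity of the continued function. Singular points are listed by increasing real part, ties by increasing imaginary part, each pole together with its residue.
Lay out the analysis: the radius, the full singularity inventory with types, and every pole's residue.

Radius of convergence at 0: 1/5.
At -3/2: a logarithmic branch point.
At -1/5: a pole of order 1; residue 773/2280.

Denominator factor (σ + 1/5): pole of order 1 at -1/5, modulus 1/5.
Branch term (-11/18)*log(1 - σ/(-3/2)): its argument vanishes at σ = -3/2, a logarithmic branch point, modulus 3/2.
The radius of convergence is the smallest modulus among the singular points: 1/5.
The branch term is analytic at -1/5 and contributes nothing to the residue; only the rational part matters.
At the order-1 pole -1/5 set g(σ) = (σ - (-1/5))*(rational part) = 13*σ/24 + 17/38.
Simple pole: residue = g(a) at a = -1/5, which is 773/2280.
List the singular points by increasing real part (a conjugate pair: the negative imaginary part first).


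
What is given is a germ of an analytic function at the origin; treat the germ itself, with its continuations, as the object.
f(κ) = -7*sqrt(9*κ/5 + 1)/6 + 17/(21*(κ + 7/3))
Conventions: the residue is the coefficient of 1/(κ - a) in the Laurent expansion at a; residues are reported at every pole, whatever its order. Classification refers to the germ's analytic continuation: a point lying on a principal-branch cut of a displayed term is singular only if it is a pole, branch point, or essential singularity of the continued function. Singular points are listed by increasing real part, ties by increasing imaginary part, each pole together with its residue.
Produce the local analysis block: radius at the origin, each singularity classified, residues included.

Denominator factor (κ + 7/3): pole of order 1 at -7/3, modulus 7/3.
Branch term (-7/6)*sqrt(1 - κ/(-5/9)): its argument vanishes at κ = -5/9, a square-root branch point, modulus 5/9.
The radius of convergence is the smallest modulus among the singular points: 5/9.
The branch term is analytic at -7/3 and contributes nothing to the residue; only the rational part matters.
At the order-1 pole -7/3 set g(κ) = (κ - (-7/3))*(rational part) = 17/21.
Simple pole: residue = g(a) at a = -7/3, which is 17/21.
List the singular points by increasing real part (a conjugate pair: the negative imaginary part first).

Radius of convergence at 0: 5/9.
At -7/3: a pole of order 1; residue 17/21.
At -5/9: an algebraic (square-root) branch point.


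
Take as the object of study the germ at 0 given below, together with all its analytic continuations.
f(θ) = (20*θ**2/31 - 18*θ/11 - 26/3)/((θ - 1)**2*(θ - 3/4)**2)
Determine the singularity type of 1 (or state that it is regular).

The denominator factor θ - 1 vanishes at 1 and appears to the power 2; the numerator there equals -9880/1023, nonzero, and no other factor vanishes.
Hence a pole whose order is the multiplicity, 2.

The point is a pole of order 2.


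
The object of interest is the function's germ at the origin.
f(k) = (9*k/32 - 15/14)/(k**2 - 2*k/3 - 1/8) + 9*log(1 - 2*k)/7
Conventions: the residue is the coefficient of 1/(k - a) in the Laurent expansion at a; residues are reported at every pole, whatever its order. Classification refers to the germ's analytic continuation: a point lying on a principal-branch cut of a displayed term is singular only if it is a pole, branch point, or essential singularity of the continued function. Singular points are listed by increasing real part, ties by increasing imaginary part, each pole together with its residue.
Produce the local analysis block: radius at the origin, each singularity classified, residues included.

Denominator factor (k**2 - 2*k/3 - 1/8): discriminant 17/18, real irrational roots 1/3 + (1/12)*sqrt(34) and 1/3 - (1/12)*sqrt(34); poles of order 1, moduli 1/3 + (1/12)*sqrt(34) and -1/3 + (1/12)*sqrt(34).
Branch term (9/7)*log(1 - k/(1/2)): its argument vanishes at k = 1/2, a logarithmic branch point, modulus 1/2.
The radius of convergence is the smallest modulus among the singular points: -1/3 + (1/12)*sqrt(34).
The branch term is analytic at 1/3 - (1/12)*sqrt(34) and contributes nothing to the residue; only the rational part matters.
The factor k**2 - 2*k/3 - 1/8 splits as (k - a)(k - a') with a = 1/3 - (1/12)*sqrt(34), a' = 1/3 + (1/12)*sqrt(34). At the order-1 pole a set g(k) = (k - a)*(rational part) = [9*k/32 - 15/14] / (k - a').
Simple pole: residue = g(a) at a = 1/3 - (1/12)*sqrt(34), which is 9/64 + (657/3808)*sqrt(34).
The branch term is analytic at 1/3 + (1/12)*sqrt(34) and contributes nothing to the residue; only the rational part matters.
The factor k**2 - 2*k/3 - 1/8 splits as (k - a)(k - a') with a = 1/3 + (1/12)*sqrt(34), a' = 1/3 - (1/12)*sqrt(34). At the order-1 pole a set g(k) = (k - a)*(rational part) = [9*k/32 - 15/14] / (k - a').
Simple pole: residue = g(a) at a = 1/3 + (1/12)*sqrt(34), which is 9/64 - (657/3808)*sqrt(34).
List the singular points by increasing real part (a conjugate pair: the negative imaginary part first).

Radius of convergence at 0: -1/3 + (1/12)*sqrt(34).
At 1/3 - (1/12)*sqrt(34): a pole of order 1; residue 9/64 + (657/3808)*sqrt(34).
At 1/2: a logarithmic branch point.
At 1/3 + (1/12)*sqrt(34): a pole of order 1; residue 9/64 - (657/3808)*sqrt(34).


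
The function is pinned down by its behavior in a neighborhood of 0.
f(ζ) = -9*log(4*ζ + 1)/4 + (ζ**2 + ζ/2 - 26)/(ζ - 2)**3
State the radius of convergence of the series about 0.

The radius of convergence is 1/4.

Denominator factor (ζ - 2)^3: pole of order 3 at 2, modulus 2.
Branch term (-9/4)*log(1 - ζ/(-1/4)): its argument vanishes at ζ = -1/4, a logarithmic branch point, modulus 1/4.
The radius of convergence is the smallest modulus among the singular points: 1/4.


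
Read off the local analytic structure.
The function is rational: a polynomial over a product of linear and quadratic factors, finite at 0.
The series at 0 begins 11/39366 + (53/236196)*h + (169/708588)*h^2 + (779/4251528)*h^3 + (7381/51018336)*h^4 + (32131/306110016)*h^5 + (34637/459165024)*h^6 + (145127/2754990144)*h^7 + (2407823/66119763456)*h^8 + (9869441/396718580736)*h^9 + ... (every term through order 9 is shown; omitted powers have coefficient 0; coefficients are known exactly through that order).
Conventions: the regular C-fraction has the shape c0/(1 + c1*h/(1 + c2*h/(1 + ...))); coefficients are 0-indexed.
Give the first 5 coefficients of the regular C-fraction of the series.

Taylor coefficients (read off): a_0 = 11/39366, a_1 = 53/236196, a_2 = 169/708588, a_3 = 779/4251528, a_4 = 7381/51018336.
c0 = a_0 = 11/39366. Peel one level at a time: if S = 1 + c*h/S' with S'(0) = 1, then c is the h-coefficient of S and S' = c*h/(S - 1).
S_1 = c0/f = 1 + (-53/66)*h + (-101/484)*h^2 + ...; c1 = -53/66.
S_2 = c1*h/(S_1 - 1) = 1 + (-303/1166)*h + (15835/50562)*h^2 + ...; c2 = -303/1166.
S_3 = c2*h/(S_2 - 1) = 1 + (174185/144531)*h + (30647353/29746116)*h^2 + ...; c3 = 174185/144531.
S_4 = c3*h/(S_3 - 1) = 1 + (-147664519/172728180)*h + ...; c4 = -147664519/172728180.

The regular C-fraction coefficients are [11/39366, -53/66, -303/1166, 174185/144531, -147664519/172728180].


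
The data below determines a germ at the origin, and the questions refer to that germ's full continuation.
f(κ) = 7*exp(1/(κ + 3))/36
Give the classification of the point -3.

The exponent 1/(κ - (-3)) has a pole at -3, so exp(1/(κ - (-3))) takes every nonzero value near it: an essential singularity (not a pole of any order).

The point is an essential singularity.


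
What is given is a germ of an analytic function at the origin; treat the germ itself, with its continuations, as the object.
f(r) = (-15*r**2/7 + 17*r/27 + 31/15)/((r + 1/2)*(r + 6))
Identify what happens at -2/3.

Denominator factors: r + 1/2 = -1/6 at r = -2/3; r + 6 = 16/3 at r = -2/3 — none vanishes.
So the germ continues analytically to -2/3.

The point is a regular point.


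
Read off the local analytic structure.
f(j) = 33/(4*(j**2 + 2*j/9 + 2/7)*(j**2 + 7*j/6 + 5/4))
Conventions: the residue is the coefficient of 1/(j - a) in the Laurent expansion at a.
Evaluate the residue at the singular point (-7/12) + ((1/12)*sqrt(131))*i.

The residue is (22491/5671) + ((118125/742901)*sqrt(131))*i.

The factor j**2 + 7*j/6 + 5/4 splits as (j - a)(j - a') with a = (-7/12) + ((1/12)*sqrt(131))*i, a' = (-7/12) - ((1/12)*sqrt(131))*i. At the order-1 pole a set g(j) = (j - a)*f(j) = [33/(4*(j**2 + 2*j/9 + 2/7))] / (j - a').
Simple pole: residue = g(a) at a = (-7/12) + ((1/12)*sqrt(131))*i, which is (22491/5671) + ((118125/742901)*sqrt(131))*i.


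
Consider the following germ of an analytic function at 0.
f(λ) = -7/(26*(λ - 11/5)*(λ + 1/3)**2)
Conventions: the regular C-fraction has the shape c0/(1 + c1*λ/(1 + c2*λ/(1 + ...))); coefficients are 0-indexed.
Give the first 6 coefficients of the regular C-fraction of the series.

Taylor coefficients (expand at 0): a_0 = 315/286, a_1 = -19215/3146, a_2 = 466515/17303, a_3 = -20307735/190333, a_4 = 1664748225/4187326, a_5 = -65642151645/46060586.
c0 = a_0 = 315/286. Peel one level at a time: if S = 1 + c*λ/S' with S'(0) = 1, then c is the λ-coefficient of S and S' = c*λ/(S - 1).
S_1 = c0/f = 1 + (61/11)*λ + (69/11)*λ^2 + ...; c1 = 61/11.
S_2 = c1*λ/(S_1 - 1) = 1 + (-69/61)*λ + (7506/3721)*λ^2 + ...; c2 = -69/61.
S_3 = c2*λ/(S_2 - 1) = 1 + (2502/1403)*λ + (225/529)*λ^2 + ...; c3 = 2502/1403.
S_4 = c3*λ/(S_3 - 1) = 1 + (-1525/6394)*λ + (-7625/77284)*λ^2 + ...; c4 = -1525/6394.
S_5 = c4*λ/(S_4 - 1) = 1 + (-115/278)*λ + ...; c5 = -115/278.

The regular C-fraction coefficients are [315/286, 61/11, -69/61, 2502/1403, -1525/6394, -115/278].


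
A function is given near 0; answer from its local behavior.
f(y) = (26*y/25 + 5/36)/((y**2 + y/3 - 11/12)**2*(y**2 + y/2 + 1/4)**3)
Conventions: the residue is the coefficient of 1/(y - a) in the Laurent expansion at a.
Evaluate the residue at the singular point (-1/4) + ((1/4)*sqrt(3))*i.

The factor y**2 + y/2 + 1/4 splits as (y - a)(y - a') with a = (-1/4) + ((1/4)*sqrt(3))*i, a' = (-1/4) - ((1/4)*sqrt(3))*i. At the order-3 pole a set g(y) = (y - a)^3*f(y) = [(26*y/25 + 5/36)/(y**2 + y/3 - 11/12)**2] / (y - a')^3.
Order-3 pole: residue = g''(a)/2; g''((-1/4) + ((1/4)*sqrt(3))*i) = (1368466688/623062845) + ((24583495424/9345942675)*sqrt(3))*i, so the residue is (684233344/623062845) + ((12291747712/9345942675)*sqrt(3))*i.

The residue is (684233344/623062845) + ((12291747712/9345942675)*sqrt(3))*i.


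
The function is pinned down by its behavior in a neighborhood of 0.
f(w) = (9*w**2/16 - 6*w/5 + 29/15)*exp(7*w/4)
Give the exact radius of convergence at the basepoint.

The factor exp(7*w/4) is entire and contributes no finite singular point.
The polynomial part has no poles.
No finite singular points: the Taylor series at 0 converges everywhere.

The radius of convergence is infinite.


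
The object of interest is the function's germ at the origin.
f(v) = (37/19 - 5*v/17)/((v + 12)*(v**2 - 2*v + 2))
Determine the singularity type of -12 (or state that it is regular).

The denominator factor v + 12 vanishes at -12 and appears to the power 1; the numerator there equals 1769/323, nonzero, and no other factor vanishes.
Hence a pole whose order is the multiplicity, 1.

The point is a pole of order 1.


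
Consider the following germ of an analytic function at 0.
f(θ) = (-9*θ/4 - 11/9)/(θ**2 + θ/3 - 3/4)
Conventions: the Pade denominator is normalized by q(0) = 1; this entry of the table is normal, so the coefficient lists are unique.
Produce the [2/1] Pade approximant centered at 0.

Taylor coefficients needed (expand at 0): a_0 = 44/27, a_1 = 905/243, a_2 = 8372/2187, a_3 = 131228/19683.
Write the denominator as Q(θ) = 1 + q1*θ. Requiring Q*f - P = O(θ^4) with deg P <= 2 kills the coefficients of θ^3..θ^3 in Q*f:
  θ^3: a_3 + q1*a_2 = 0, i.e. 131228/19683 + (8372/2187)*q1 = 0.
Solving this linear system: q1 = -32807/18837.
The numerator is Q*f truncated at degree 2: P0 = a_0 = 44/27; P1 = a_1 + q1*a_0 = 16691/18837; P2 = a_2 + q1*a_1 = -16691/6279.

The Pade approximant has numerator coefficients [44/27, 16691/18837, -16691/6279]; denominator coefficients [1, -32807/18837].


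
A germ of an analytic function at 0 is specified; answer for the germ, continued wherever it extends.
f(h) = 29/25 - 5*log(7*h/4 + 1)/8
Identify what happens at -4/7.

The point is a logarithmic branch point.

The term (-5/8)*log(1 - h/(-4/7)) has argument 1 - -4/7/(-4/7) = 0 at -4/7: a logarithmic (infinitely-sheeted) branch point; the remaining terms are analytic or single-valued there.


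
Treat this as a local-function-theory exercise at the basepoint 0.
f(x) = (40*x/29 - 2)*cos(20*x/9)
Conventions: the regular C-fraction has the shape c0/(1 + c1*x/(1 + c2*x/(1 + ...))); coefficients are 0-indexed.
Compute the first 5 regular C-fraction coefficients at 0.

The regular C-fraction coefficients are [-2, 20/29, -10030/2349, 290/81, 1450/3009].

Taylor coefficients (expand at 0): a_0 = -2, a_1 = 40/29, a_2 = 400/81, a_3 = -8000/2349, a_4 = -40000/19683.
c0 = a_0 = -2. Peel one level at a time: if S = 1 + c*x/S' with S'(0) = 1, then c is the x-coefficient of S and S' = c*x/(S - 1).
S_1 = c0/f = 1 + (20/29)*x + (200600/68121)*x^2 + ...; c1 = 20/29.
S_2 = c1*x/(S_1 - 1) = 1 + (-10030/2349)*x + (100300/6561)*x^2 + ...; c2 = -10030/2349.
S_3 = c2*x/(S_2 - 1) = 1 + (290/81)*x + (-420500/243729)*x^2 + ...; c3 = 290/81.
S_4 = c3*x/(S_3 - 1) = 1 + (1450/3009)*x + ...; c4 = 1450/3009.


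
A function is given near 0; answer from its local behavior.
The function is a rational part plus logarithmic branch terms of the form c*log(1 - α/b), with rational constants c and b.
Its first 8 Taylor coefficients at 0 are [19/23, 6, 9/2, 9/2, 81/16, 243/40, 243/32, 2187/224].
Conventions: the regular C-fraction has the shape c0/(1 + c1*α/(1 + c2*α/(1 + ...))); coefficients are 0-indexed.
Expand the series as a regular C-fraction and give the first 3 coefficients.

Taylor coefficients (read off): a_0 = 19/23, a_1 = 6, a_2 = 9/2.
c0 = a_0 = 19/23. Peel one level at a time: if S = 1 + c*α/S' with S'(0) = 1, then c is the α-coefficient of S and S' = c*α/(S - 1).
S_1 = c0/f = 1 + (-138/19)*α + (34155/722)*α^2 + ...; c1 = -138/19.
S_2 = c1*α/(S_1 - 1) = 1 + (495/76)*α + ...; c2 = 495/76.

The regular C-fraction coefficients are [19/23, -138/19, 495/76].


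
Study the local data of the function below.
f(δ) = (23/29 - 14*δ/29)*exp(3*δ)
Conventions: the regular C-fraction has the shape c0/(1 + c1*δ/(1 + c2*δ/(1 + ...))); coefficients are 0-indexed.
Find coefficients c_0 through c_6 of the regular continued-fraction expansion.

The regular C-fraction coefficients are [23/29, -55/23, 3221/2530, -143037/354310, 1946285/4451422, -54592729/244524170, 2110287051/5997742630].

Taylor coefficients (expand at 0): a_0 = 23/29, a_1 = 55/29, a_2 = 123/58, a_3 = 81/58, a_4 = 117/232, a_5 = -27/1160, a_6 = -81/464.
c0 = a_0 = 23/29. Peel one level at a time: if S = 1 + c*δ/S' with S'(0) = 1, then c is the δ-coefficient of S and S' = c*δ/(S - 1).
S_1 = c0/f = 1 + (-55/23)*δ + (3221/1058)*δ^2 + ...; c1 = -55/23.
S_2 = c1*δ/(S_1 - 1) = 1 + (3221/2530)*δ + (6219/12100)*δ^2 + ...; c2 = 3221/2530.
S_3 = c2*δ/(S_2 - 1) = 1 + (-143037/354310)*δ + (7325109/41499364)*δ^2 + ...; c3 = -143037/354310.
S_4 = c3*δ/(S_3 - 1) = 1 + (1946285/4451422)*δ + (186439/1909924)*δ^2 + ...; c4 = 1946285/4451422.
S_5 = c4*δ/(S_4 - 1) = 1 + (-54592729/244524170)*δ + (9836808381/125223976900)*δ^2 + ...; c5 = -54592729/244524170.
S_6 = c5*δ/(S_5 - 1) = 1 + (2110287051/5997742630)*δ + ...; c6 = 2110287051/5997742630.


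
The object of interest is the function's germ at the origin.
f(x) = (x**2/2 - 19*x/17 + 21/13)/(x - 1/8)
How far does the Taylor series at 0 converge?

The radius of convergence is 1/8.

Denominator factor (x - 1/8): pole of order 1 at 1/8, modulus 1/8.
The radius of convergence is the smallest modulus among the singular points: 1/8.


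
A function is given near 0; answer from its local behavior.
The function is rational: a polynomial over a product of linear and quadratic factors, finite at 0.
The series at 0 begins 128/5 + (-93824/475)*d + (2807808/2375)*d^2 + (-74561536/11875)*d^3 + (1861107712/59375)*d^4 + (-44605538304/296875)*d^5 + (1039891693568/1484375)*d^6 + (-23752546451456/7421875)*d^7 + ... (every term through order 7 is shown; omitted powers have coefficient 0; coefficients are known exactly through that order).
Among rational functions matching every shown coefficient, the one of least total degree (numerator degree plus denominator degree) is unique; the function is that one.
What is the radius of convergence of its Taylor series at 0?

No rational of total degree below 4 reproduces all 8 coefficients; solving the [1/3] Pade equations on them gives f(d) = (25*d/19 - 1)/((d - 5/8)*(d + 1/4)**2), whose expansion matches every shown term.
Denominator factor (d - 5/8): pole of order 1 at 5/8, modulus 5/8.
Denominator factor (d + 1/4)^2: pole of order 2 at -1/4, modulus 1/4.
The radius of convergence is the smallest modulus among the singular points: 1/4.

The radius of convergence is 1/4.


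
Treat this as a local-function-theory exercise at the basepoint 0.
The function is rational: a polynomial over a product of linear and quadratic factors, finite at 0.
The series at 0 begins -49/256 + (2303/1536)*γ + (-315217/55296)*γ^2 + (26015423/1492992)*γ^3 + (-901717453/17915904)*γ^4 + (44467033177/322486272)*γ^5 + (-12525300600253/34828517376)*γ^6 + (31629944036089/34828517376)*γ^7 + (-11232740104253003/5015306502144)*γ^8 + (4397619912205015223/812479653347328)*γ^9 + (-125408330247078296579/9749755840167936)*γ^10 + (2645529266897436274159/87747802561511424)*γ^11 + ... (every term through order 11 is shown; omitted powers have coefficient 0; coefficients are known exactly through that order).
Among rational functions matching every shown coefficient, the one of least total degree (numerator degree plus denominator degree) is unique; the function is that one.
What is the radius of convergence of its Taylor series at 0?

No rational of total degree below 10 reproduces all 12 coefficients; solving the [1/9] Pade equations on them gives f(γ) = (3*γ/28 - 1/28)/((γ + 1/2)**3*(γ**2 - 4*γ/9 + 8/7)**3), whose expansion matches every shown term.
Denominator factor (γ + 1/2)^3: pole of order 3 at -1/2, modulus 1/2.
Denominator factor (γ**2 - 4*γ/9 + 8/7)^3: discriminant -2480/567, complex-conjugate roots (2/9) + ((2/63)*sqrt(1085))*i and (2/9) - ((2/63)*sqrt(1085))*i; poles of order 3, moduli (2/7)*sqrt(14) and (2/7)*sqrt(14).
The radius of convergence is the smallest modulus among the singular points: 1/2.

The radius of convergence is 1/2.


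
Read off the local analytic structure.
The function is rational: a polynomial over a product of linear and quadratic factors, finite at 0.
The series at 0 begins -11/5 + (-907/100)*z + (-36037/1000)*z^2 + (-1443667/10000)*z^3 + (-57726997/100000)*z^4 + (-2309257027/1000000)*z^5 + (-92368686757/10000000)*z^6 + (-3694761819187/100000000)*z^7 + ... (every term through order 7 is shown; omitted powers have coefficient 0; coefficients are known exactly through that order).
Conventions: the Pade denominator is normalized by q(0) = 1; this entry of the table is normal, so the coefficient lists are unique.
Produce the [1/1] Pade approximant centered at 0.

Taylor coefficients needed (read off): a_0 = -11/5, a_1 = -907/100, a_2 = -36037/1000.
Write the denominator as Q(z) = 1 + q1*z. Requiring Q*f - P = O(z^3) with deg P <= 1 kills the coefficients of z^2..z^2 in Q*f:
  z^2: a_2 + q1*a_1 = 0, i.e. -36037/1000 + (-907/100)*q1 = 0.
Solving this linear system: q1 = -36037/9070.
The numerator is Q*f truncated at degree 1: P0 = a_0 = -11/5; P1 = a_1 + q1*a_0 = -5967/18140.

The Pade approximant has numerator coefficients [-11/5, -5967/18140]; denominator coefficients [1, -36037/9070].


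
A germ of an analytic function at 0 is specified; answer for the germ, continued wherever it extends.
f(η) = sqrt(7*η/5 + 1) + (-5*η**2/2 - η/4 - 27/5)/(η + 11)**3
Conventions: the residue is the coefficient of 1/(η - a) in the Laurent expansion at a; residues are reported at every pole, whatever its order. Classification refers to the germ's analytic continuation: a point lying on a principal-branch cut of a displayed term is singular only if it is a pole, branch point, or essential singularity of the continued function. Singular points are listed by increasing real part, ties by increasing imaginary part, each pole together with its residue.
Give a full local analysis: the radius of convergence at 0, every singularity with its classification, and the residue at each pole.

Denominator factor (η + 11)^3: pole of order 3 at -11, modulus 11.
Branch term (1)*sqrt(1 - η/(-5/7)): its argument vanishes at η = -5/7, a square-root branch point, modulus 5/7.
The radius of convergence is the smallest modulus among the singular points: 5/7.
The branch term is analytic at -11 and contributes nothing to the residue; only the rational part matters.
At the order-3 pole -11 set g(η) = (η - (-11))^3*(rational part) = -5*η**2/2 - η/4 - 27/5.
Order-3 pole: residue = g''(a)/2; g''(-11) = -5, so the residue is -5/2.
List the singular points by increasing real part (a conjugate pair: the negative imaginary part first).

Radius of convergence at 0: 5/7.
At -11: a pole of order 3; residue -5/2.
At -5/7: an algebraic (square-root) branch point.
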